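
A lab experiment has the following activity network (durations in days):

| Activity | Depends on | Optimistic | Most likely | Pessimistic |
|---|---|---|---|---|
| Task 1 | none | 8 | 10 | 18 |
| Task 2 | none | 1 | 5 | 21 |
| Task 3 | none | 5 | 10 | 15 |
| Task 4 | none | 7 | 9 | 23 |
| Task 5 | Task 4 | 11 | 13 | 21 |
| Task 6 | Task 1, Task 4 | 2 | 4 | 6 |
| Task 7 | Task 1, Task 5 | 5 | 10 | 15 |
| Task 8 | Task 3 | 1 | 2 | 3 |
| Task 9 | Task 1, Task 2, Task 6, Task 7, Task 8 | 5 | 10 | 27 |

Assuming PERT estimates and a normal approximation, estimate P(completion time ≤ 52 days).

te_Task 1 = (8 + 4·10 + 18)/6 = 66/6 = 11; σ²_Task 1 = ((18−8)/6)² = 2.778
te_Task 2 = (1 + 4·5 + 21)/6 = 42/6 = 7; σ²_Task 2 = ((21−1)/6)² = 11.111
te_Task 3 = (5 + 4·10 + 15)/6 = 60/6 = 10; σ²_Task 3 = ((15−5)/6)² = 2.778
te_Task 4 = (7 + 4·9 + 23)/6 = 66/6 = 11; σ²_Task 4 = ((23−7)/6)² = 7.111
te_Task 5 = (11 + 4·13 + 21)/6 = 84/6 = 14; σ²_Task 5 = ((21−11)/6)² = 2.778
te_Task 6 = (2 + 4·4 + 6)/6 = 24/6 = 4; σ²_Task 6 = ((6−2)/6)² = 0.444
te_Task 7 = (5 + 4·10 + 15)/6 = 60/6 = 10; σ²_Task 7 = ((15−5)/6)² = 2.778
te_Task 8 = (1 + 4·2 + 3)/6 = 12/6 = 2; σ²_Task 8 = ((3−1)/6)² = 0.111
te_Task 9 = (5 + 4·10 + 27)/6 = 72/6 = 12; σ²_Task 9 = ((27−5)/6)² = 13.444

Forward pass:
ES_Task 1 = 0; EF_Task 1 = 11
ES_Task 2 = 0; EF_Task 2 = 7
ES_Task 3 = 0; EF_Task 3 = 10
ES_Task 4 = 0; EF_Task 4 = 11
ES_Task 5 = 11; EF_Task 5 = 11+14 = 25
ES_Task 6 = max(EF_Task 1=11, EF_Task 4=11) = 11; EF_Task 6 = 11+4 = 15
ES_Task 7 = max(EF_Task 1=11, EF_Task 5=25) = 25; EF_Task 7 = 25+10 = 35
ES_Task 8 = 10; EF_Task 8 = 10+2 = 12
ES_Task 9 = max(EF_Task 1=11, EF_Task 2=7, EF_Task 6=15, EF_Task 7=35, EF_Task 8=12) = 35; EF_Task 9 = 35+12 = 47
Expected project duration μ = 47 days. Critical path: Task 4 → Task 5 → Task 7 → Task 9.

Variance along critical path = 7.111 + 2.778 + 2.778 + 13.444 = 26.111; σ = √26.111 = 5.110 days.
Z = (52 − 47) / 5.110 = 0.978
P(T ≤ 52) = Φ(0.978) ≈ 0.836

0.836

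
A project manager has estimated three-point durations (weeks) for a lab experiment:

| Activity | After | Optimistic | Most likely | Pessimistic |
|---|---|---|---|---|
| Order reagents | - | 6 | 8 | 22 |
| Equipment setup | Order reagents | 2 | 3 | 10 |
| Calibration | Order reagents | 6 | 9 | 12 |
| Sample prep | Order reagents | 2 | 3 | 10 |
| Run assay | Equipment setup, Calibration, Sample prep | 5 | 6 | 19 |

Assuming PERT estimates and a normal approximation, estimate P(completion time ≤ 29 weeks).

0.707

te_Order reagents = (6 + 4·8 + 22)/6 = 60/6 = 10; σ²_Order reagents = ((22−6)/6)² = 7.111
te_Equipment setup = (2 + 4·3 + 10)/6 = 24/6 = 4; σ²_Equipment setup = ((10−2)/6)² = 1.778
te_Calibration = (6 + 4·9 + 12)/6 = 54/6 = 9; σ²_Calibration = ((12−6)/6)² = 1.000
te_Sample prep = (2 + 4·3 + 10)/6 = 24/6 = 4; σ²_Sample prep = ((10−2)/6)² = 1.778
te_Run assay = (5 + 4·6 + 19)/6 = 48/6 = 8; σ²_Run assay = ((19−5)/6)² = 5.444

Forward pass:
ES_Order reagents = 0; EF_Order reagents = 10
ES_Equipment setup = 10; EF_Equipment setup = 10+4 = 14
ES_Calibration = 10; EF_Calibration = 10+9 = 19
ES_Sample prep = 10; EF_Sample prep = 10+4 = 14
ES_Run assay = max(EF_Equipment setup=14, EF_Calibration=19, EF_Sample prep=14) = 19; EF_Run assay = 19+8 = 27
Expected project duration μ = 27 weeks. Critical path: Order reagents → Calibration → Run assay.

Variance along critical path = 7.111 + 1.000 + 5.444 = 13.556; σ = √13.556 = 3.682 weeks.
Z = (29 − 27) / 3.682 = 0.543
P(T ≤ 29) = Φ(0.543) ≈ 0.707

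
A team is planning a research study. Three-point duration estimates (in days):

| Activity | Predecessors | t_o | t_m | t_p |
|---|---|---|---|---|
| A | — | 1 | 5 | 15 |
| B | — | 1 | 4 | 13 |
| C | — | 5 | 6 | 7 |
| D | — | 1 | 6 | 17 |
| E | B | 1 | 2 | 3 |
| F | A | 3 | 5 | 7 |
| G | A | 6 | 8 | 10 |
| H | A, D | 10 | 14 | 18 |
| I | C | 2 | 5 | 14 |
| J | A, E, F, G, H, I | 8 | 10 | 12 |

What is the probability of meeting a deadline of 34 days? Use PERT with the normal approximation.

te_A = (1 + 4·5 + 15)/6 = 36/6 = 6; σ²_A = ((15−1)/6)² = 5.444
te_B = (1 + 4·4 + 13)/6 = 30/6 = 5; σ²_B = ((13−1)/6)² = 4.000
te_C = (5 + 4·6 + 7)/6 = 36/6 = 6; σ²_C = ((7−5)/6)² = 0.111
te_D = (1 + 4·6 + 17)/6 = 42/6 = 7; σ²_D = ((17−1)/6)² = 7.111
te_E = (1 + 4·2 + 3)/6 = 12/6 = 2; σ²_E = ((3−1)/6)² = 0.111
te_F = (3 + 4·5 + 7)/6 = 30/6 = 5; σ²_F = ((7−3)/6)² = 0.444
te_G = (6 + 4·8 + 10)/6 = 48/6 = 8; σ²_G = ((10−6)/6)² = 0.444
te_H = (10 + 4·14 + 18)/6 = 84/6 = 14; σ²_H = ((18−10)/6)² = 1.778
te_I = (2 + 4·5 + 14)/6 = 36/6 = 6; σ²_I = ((14−2)/6)² = 4.000
te_J = (8 + 4·10 + 12)/6 = 60/6 = 10; σ²_J = ((12−8)/6)² = 0.444

Forward pass:
ES_A = 0; EF_A = 6
ES_B = 0; EF_B = 5
ES_C = 0; EF_C = 6
ES_D = 0; EF_D = 7
ES_E = 5; EF_E = 5+2 = 7
ES_F = 6; EF_F = 6+5 = 11
ES_G = 6; EF_G = 6+8 = 14
ES_H = max(EF_A=6, EF_D=7) = 7; EF_H = 7+14 = 21
ES_I = 6; EF_I = 6+6 = 12
ES_J = max(EF_A=6, EF_E=7, EF_F=11, EF_G=14, EF_H=21, EF_I=12) = 21; EF_J = 21+10 = 31
Expected project duration μ = 31 days. Critical path: D → H → J.

Variance along critical path = 7.111 + 1.778 + 0.444 = 9.333; σ = √9.333 = 3.055 days.
Z = (34 − 31) / 3.055 = 0.982
P(T ≤ 34) = Φ(0.982) ≈ 0.837

0.837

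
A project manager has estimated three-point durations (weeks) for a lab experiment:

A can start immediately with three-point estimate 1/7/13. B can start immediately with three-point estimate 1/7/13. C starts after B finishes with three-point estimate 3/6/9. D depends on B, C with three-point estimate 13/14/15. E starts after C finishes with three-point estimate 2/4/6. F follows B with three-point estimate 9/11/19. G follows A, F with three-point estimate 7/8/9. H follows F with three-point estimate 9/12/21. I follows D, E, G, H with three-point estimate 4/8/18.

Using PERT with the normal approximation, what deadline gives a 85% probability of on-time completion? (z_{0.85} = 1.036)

45.2 weeks

te_A = (1 + 4·7 + 13)/6 = 42/6 = 7; σ²_A = ((13−1)/6)² = 4.000
te_B = (1 + 4·7 + 13)/6 = 42/6 = 7; σ²_B = ((13−1)/6)² = 4.000
te_C = (3 + 4·6 + 9)/6 = 36/6 = 6; σ²_C = ((9−3)/6)² = 1.000
te_D = (13 + 4·14 + 15)/6 = 84/6 = 14; σ²_D = ((15−13)/6)² = 0.111
te_E = (2 + 4·4 + 6)/6 = 24/6 = 4; σ²_E = ((6−2)/6)² = 0.444
te_F = (9 + 4·11 + 19)/6 = 72/6 = 12; σ²_F = ((19−9)/6)² = 2.778
te_G = (7 + 4·8 + 9)/6 = 48/6 = 8; σ²_G = ((9−7)/6)² = 0.111
te_H = (9 + 4·12 + 21)/6 = 78/6 = 13; σ²_H = ((21−9)/6)² = 4.000
te_I = (4 + 4·8 + 18)/6 = 54/6 = 9; σ²_I = ((18−4)/6)² = 5.444

Forward pass:
ES_A = 0; EF_A = 7
ES_B = 0; EF_B = 7
ES_C = 7; EF_C = 7+6 = 13
ES_D = max(EF_B=7, EF_C=13) = 13; EF_D = 13+14 = 27
ES_E = 13; EF_E = 13+4 = 17
ES_F = 7; EF_F = 7+12 = 19
ES_G = max(EF_A=7, EF_F=19) = 19; EF_G = 19+8 = 27
ES_H = 19; EF_H = 19+13 = 32
ES_I = max(EF_D=27, EF_E=17, EF_G=27, EF_H=32) = 32; EF_I = 32+9 = 41
Expected project duration μ = 41 weeks. Critical path: B → F → H → I.

Variance along critical path = 4.000 + 2.778 + 4.000 + 5.444 = 16.222; σ = 4.028 weeks.
D = μ + z·σ = 41 + 1.036·4.028 = 45.2 weeks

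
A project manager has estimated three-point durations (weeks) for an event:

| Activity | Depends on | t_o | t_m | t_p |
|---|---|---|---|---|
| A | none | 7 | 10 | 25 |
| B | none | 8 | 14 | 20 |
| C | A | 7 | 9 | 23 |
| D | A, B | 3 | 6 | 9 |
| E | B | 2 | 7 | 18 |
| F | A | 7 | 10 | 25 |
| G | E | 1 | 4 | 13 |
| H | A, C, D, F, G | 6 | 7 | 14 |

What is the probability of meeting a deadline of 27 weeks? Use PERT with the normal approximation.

0.026

te_A = (7 + 4·10 + 25)/6 = 72/6 = 12; σ²_A = ((25−7)/6)² = 9.000
te_B = (8 + 4·14 + 20)/6 = 84/6 = 14; σ²_B = ((20−8)/6)² = 4.000
te_C = (7 + 4·9 + 23)/6 = 66/6 = 11; σ²_C = ((23−7)/6)² = 7.111
te_D = (3 + 4·6 + 9)/6 = 36/6 = 6; σ²_D = ((9−3)/6)² = 1.000
te_E = (2 + 4·7 + 18)/6 = 48/6 = 8; σ²_E = ((18−2)/6)² = 7.111
te_F = (7 + 4·10 + 25)/6 = 72/6 = 12; σ²_F = ((25−7)/6)² = 9.000
te_G = (1 + 4·4 + 13)/6 = 30/6 = 5; σ²_G = ((13−1)/6)² = 4.000
te_H = (6 + 4·7 + 14)/6 = 48/6 = 8; σ²_H = ((14−6)/6)² = 1.778

Forward pass:
ES_A = 0; EF_A = 12
ES_B = 0; EF_B = 14
ES_C = 12; EF_C = 12+11 = 23
ES_D = max(EF_A=12, EF_B=14) = 14; EF_D = 14+6 = 20
ES_E = 14; EF_E = 14+8 = 22
ES_F = 12; EF_F = 12+12 = 24
ES_G = 22; EF_G = 22+5 = 27
ES_H = max(EF_A=12, EF_C=23, EF_D=20, EF_F=24, EF_G=27) = 27; EF_H = 27+8 = 35
Expected project duration μ = 35 weeks. Critical path: B → E → G → H.

Variance along critical path = 4.000 + 7.111 + 4.000 + 1.778 = 16.889; σ = √16.889 = 4.110 weeks.
Z = (27 − 35) / 4.110 = -1.947
P(T ≤ 27) = Φ(-1.947) ≈ 0.026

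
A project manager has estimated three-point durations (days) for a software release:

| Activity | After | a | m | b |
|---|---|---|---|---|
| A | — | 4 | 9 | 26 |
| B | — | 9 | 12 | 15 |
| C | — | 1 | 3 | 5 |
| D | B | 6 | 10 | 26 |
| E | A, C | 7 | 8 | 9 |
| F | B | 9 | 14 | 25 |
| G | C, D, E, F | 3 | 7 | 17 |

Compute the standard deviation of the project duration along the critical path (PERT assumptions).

3.68 days

te_A = (4 + 4·9 + 26)/6 = 66/6 = 11; σ²_A = ((26−4)/6)² = 13.444
te_B = (9 + 4·12 + 15)/6 = 72/6 = 12; σ²_B = ((15−9)/6)² = 1.000
te_C = (1 + 4·3 + 5)/6 = 18/6 = 3; σ²_C = ((5−1)/6)² = 0.444
te_D = (6 + 4·10 + 26)/6 = 72/6 = 12; σ²_D = ((26−6)/6)² = 11.111
te_E = (7 + 4·8 + 9)/6 = 48/6 = 8; σ²_E = ((9−7)/6)² = 0.111
te_F = (9 + 4·14 + 25)/6 = 90/6 = 15; σ²_F = ((25−9)/6)² = 7.111
te_G = (3 + 4·7 + 17)/6 = 48/6 = 8; σ²_G = ((17−3)/6)² = 5.444

Forward pass:
ES_A = 0; EF_A = 11
ES_B = 0; EF_B = 12
ES_C = 0; EF_C = 3
ES_D = 12; EF_D = 12+12 = 24
ES_E = max(EF_A=11, EF_C=3) = 11; EF_E = 11+8 = 19
ES_F = 12; EF_F = 12+15 = 27
ES_G = max(EF_C=3, EF_D=24, EF_E=19, EF_F=27) = 27; EF_G = 27+8 = 35
Expected project duration μ = 35 days. Critical path: B → F → G.

Variance along critical path = 1.000 + 7.111 + 5.444 = 13.556
σ = √13.556 = 3.682 days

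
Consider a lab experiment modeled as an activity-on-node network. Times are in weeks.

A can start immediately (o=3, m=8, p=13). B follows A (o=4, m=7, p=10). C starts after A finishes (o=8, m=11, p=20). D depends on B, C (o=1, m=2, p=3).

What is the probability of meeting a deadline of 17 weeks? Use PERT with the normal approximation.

0.028

te_A = (3 + 4·8 + 13)/6 = 48/6 = 8; σ²_A = ((13−3)/6)² = 2.778
te_B = (4 + 4·7 + 10)/6 = 42/6 = 7; σ²_B = ((10−4)/6)² = 1.000
te_C = (8 + 4·11 + 20)/6 = 72/6 = 12; σ²_C = ((20−8)/6)² = 4.000
te_D = (1 + 4·2 + 3)/6 = 12/6 = 2; σ²_D = ((3−1)/6)² = 0.111

Forward pass:
ES_A = 0; EF_A = 8
ES_B = 8; EF_B = 8+7 = 15
ES_C = 8; EF_C = 8+12 = 20
ES_D = max(EF_B=15, EF_C=20) = 20; EF_D = 20+2 = 22
Expected project duration μ = 22 weeks. Critical path: A → C → D.

Variance along critical path = 2.778 + 4.000 + 0.111 = 6.889; σ = √6.889 = 2.625 weeks.
Z = (17 − 22) / 2.625 = -1.905
P(T ≤ 17) = Φ(-1.905) ≈ 0.028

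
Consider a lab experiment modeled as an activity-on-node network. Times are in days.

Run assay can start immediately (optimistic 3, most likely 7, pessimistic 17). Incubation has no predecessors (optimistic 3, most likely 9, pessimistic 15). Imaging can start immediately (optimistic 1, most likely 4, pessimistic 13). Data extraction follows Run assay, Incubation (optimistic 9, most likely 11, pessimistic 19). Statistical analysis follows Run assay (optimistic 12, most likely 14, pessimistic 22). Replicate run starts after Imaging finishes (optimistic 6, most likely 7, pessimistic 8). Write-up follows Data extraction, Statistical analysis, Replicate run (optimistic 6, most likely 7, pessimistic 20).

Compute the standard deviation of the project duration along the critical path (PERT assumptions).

te_Run assay = (3 + 4·7 + 17)/6 = 48/6 = 8; σ²_Run assay = ((17−3)/6)² = 5.444
te_Incubation = (3 + 4·9 + 15)/6 = 54/6 = 9; σ²_Incubation = ((15−3)/6)² = 4.000
te_Imaging = (1 + 4·4 + 13)/6 = 30/6 = 5; σ²_Imaging = ((13−1)/6)² = 4.000
te_Data extraction = (9 + 4·11 + 19)/6 = 72/6 = 12; σ²_Data extraction = ((19−9)/6)² = 2.778
te_Statistical analysis = (12 + 4·14 + 22)/6 = 90/6 = 15; σ²_Statistical analysis = ((22−12)/6)² = 2.778
te_Replicate run = (6 + 4·7 + 8)/6 = 42/6 = 7; σ²_Replicate run = ((8−6)/6)² = 0.111
te_Write-up = (6 + 4·7 + 20)/6 = 54/6 = 9; σ²_Write-up = ((20−6)/6)² = 5.444

Forward pass:
ES_Run assay = 0; EF_Run assay = 8
ES_Incubation = 0; EF_Incubation = 9
ES_Imaging = 0; EF_Imaging = 5
ES_Data extraction = max(EF_Run assay=8, EF_Incubation=9) = 9; EF_Data extraction = 9+12 = 21
ES_Statistical analysis = 8; EF_Statistical analysis = 8+15 = 23
ES_Replicate run = 5; EF_Replicate run = 5+7 = 12
ES_Write-up = max(EF_Data extraction=21, EF_Statistical analysis=23, EF_Replicate run=12) = 23; EF_Write-up = 23+9 = 32
Expected project duration μ = 32 days. Critical path: Run assay → Statistical analysis → Write-up.

Variance along critical path = 5.444 + 2.778 + 5.444 = 13.667
σ = √13.667 = 3.697 days

3.70 days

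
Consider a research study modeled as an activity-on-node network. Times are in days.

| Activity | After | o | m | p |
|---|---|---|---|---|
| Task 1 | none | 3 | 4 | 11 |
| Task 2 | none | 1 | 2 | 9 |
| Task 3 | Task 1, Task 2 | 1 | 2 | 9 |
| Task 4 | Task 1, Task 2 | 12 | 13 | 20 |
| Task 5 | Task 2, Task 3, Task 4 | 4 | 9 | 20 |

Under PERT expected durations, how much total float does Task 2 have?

2 days

te_Task 1 = (3 + 4·4 + 11)/6 = 30/6 = 5
te_Task 2 = (1 + 4·2 + 9)/6 = 18/6 = 3
te_Task 3 = (1 + 4·2 + 9)/6 = 18/6 = 3
te_Task 4 = (12 + 4·13 + 20)/6 = 84/6 = 14
te_Task 5 = (4 + 4·9 + 20)/6 = 60/6 = 10

Forward pass:
ES_Task 1 = 0; EF_Task 1 = 5
ES_Task 2 = 0; EF_Task 2 = 3
ES_Task 3 = max(EF_Task 1=5, EF_Task 2=3) = 5; EF_Task 3 = 5+3 = 8
ES_Task 4 = max(EF_Task 1=5, EF_Task 2=3) = 5; EF_Task 4 = 5+14 = 19
ES_Task 5 = max(EF_Task 2=3, EF_Task 3=8, EF_Task 4=19) = 19; EF_Task 5 = 19+10 = 29
Expected project duration μ = 29 days. Critical path: Task 1 → Task 4 → Task 5.

Backward pass:
LF_Task 5 = 29; LS_Task 5 = 29−10 = 19
LF_Task 4 = LS_Task 5 = 19; LS_Task 4 = 19−14 = 5
LF_Task 3 = LS_Task 5 = 19; LS_Task 3 = 19−3 = 16
LF_Task 2 = min(LS_Task 3=16, LS_Task 4=5, LS_Task 5=19) = 5; LS_Task 2 = 5−3 = 2
LF_Task 1 = min(LS_Task 3=16, LS_Task 4=5) = 5; LS_Task 1 = 5−5 = 0
Slack_Task 2 = LS_Task 2 − ES_Task 2 = 2 − 0 = 2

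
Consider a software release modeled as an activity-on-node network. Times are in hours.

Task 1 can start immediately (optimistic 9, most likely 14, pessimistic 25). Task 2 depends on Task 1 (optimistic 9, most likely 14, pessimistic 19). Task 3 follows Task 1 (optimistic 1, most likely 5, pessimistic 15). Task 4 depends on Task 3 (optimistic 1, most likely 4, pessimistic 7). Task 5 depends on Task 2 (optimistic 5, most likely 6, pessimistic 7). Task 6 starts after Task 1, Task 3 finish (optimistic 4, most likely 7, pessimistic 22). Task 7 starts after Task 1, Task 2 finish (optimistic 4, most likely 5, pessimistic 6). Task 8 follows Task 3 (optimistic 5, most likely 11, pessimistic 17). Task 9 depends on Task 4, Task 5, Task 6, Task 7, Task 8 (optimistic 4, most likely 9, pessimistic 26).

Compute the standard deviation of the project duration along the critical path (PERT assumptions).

4.84 hours

te_Task 1 = (9 + 4·14 + 25)/6 = 90/6 = 15; σ²_Task 1 = ((25−9)/6)² = 7.111
te_Task 2 = (9 + 4·14 + 19)/6 = 84/6 = 14; σ²_Task 2 = ((19−9)/6)² = 2.778
te_Task 3 = (1 + 4·5 + 15)/6 = 36/6 = 6; σ²_Task 3 = ((15−1)/6)² = 5.444
te_Task 4 = (1 + 4·4 + 7)/6 = 24/6 = 4; σ²_Task 4 = ((7−1)/6)² = 1.000
te_Task 5 = (5 + 4·6 + 7)/6 = 36/6 = 6; σ²_Task 5 = ((7−5)/6)² = 0.111
te_Task 6 = (4 + 4·7 + 22)/6 = 54/6 = 9; σ²_Task 6 = ((22−4)/6)² = 9.000
te_Task 7 = (4 + 4·5 + 6)/6 = 30/6 = 5; σ²_Task 7 = ((6−4)/6)² = 0.111
te_Task 8 = (5 + 4·11 + 17)/6 = 66/6 = 11; σ²_Task 8 = ((17−5)/6)² = 4.000
te_Task 9 = (4 + 4·9 + 26)/6 = 66/6 = 11; σ²_Task 9 = ((26−4)/6)² = 13.444

Forward pass:
ES_Task 1 = 0; EF_Task 1 = 15
ES_Task 2 = 15; EF_Task 2 = 15+14 = 29
ES_Task 3 = 15; EF_Task 3 = 15+6 = 21
ES_Task 4 = 21; EF_Task 4 = 21+4 = 25
ES_Task 5 = 29; EF_Task 5 = 29+6 = 35
ES_Task 6 = max(EF_Task 1=15, EF_Task 3=21) = 21; EF_Task 6 = 21+9 = 30
ES_Task 7 = max(EF_Task 1=15, EF_Task 2=29) = 29; EF_Task 7 = 29+5 = 34
ES_Task 8 = 21; EF_Task 8 = 21+11 = 32
ES_Task 9 = max(EF_Task 4=25, EF_Task 5=35, EF_Task 6=30, EF_Task 7=34, EF_Task 8=32) = 35; EF_Task 9 = 35+11 = 46
Expected project duration μ = 46 hours. Critical path: Task 1 → Task 2 → Task 5 → Task 9.

Variance along critical path = 7.111 + 2.778 + 0.111 + 13.444 = 23.444
σ = √23.444 = 4.842 hours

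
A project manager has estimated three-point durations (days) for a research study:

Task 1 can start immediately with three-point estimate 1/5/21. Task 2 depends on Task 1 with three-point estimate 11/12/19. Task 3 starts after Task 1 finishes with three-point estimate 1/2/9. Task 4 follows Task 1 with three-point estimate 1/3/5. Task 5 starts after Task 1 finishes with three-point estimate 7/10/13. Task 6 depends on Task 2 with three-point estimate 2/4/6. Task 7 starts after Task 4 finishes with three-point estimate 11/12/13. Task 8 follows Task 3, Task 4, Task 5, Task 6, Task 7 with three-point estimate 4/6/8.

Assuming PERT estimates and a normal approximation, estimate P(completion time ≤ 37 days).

te_Task 1 = (1 + 4·5 + 21)/6 = 42/6 = 7; σ²_Task 1 = ((21−1)/6)² = 11.111
te_Task 2 = (11 + 4·12 + 19)/6 = 78/6 = 13; σ²_Task 2 = ((19−11)/6)² = 1.778
te_Task 3 = (1 + 4·2 + 9)/6 = 18/6 = 3; σ²_Task 3 = ((9−1)/6)² = 1.778
te_Task 4 = (1 + 4·3 + 5)/6 = 18/6 = 3; σ²_Task 4 = ((5−1)/6)² = 0.444
te_Task 5 = (7 + 4·10 + 13)/6 = 60/6 = 10; σ²_Task 5 = ((13−7)/6)² = 1.000
te_Task 6 = (2 + 4·4 + 6)/6 = 24/6 = 4; σ²_Task 6 = ((6−2)/6)² = 0.444
te_Task 7 = (11 + 4·12 + 13)/6 = 72/6 = 12; σ²_Task 7 = ((13−11)/6)² = 0.111
te_Task 8 = (4 + 4·6 + 8)/6 = 36/6 = 6; σ²_Task 8 = ((8−4)/6)² = 0.444

Forward pass:
ES_Task 1 = 0; EF_Task 1 = 7
ES_Task 2 = 7; EF_Task 2 = 7+13 = 20
ES_Task 3 = 7; EF_Task 3 = 7+3 = 10
ES_Task 4 = 7; EF_Task 4 = 7+3 = 10
ES_Task 5 = 7; EF_Task 5 = 7+10 = 17
ES_Task 6 = 20; EF_Task 6 = 20+4 = 24
ES_Task 7 = 10; EF_Task 7 = 10+12 = 22
ES_Task 8 = max(EF_Task 3=10, EF_Task 4=10, EF_Task 5=17, EF_Task 6=24, EF_Task 7=22) = 24; EF_Task 8 = 24+6 = 30
Expected project duration μ = 30 days. Critical path: Task 1 → Task 2 → Task 6 → Task 8.

Variance along critical path = 11.111 + 1.778 + 0.444 + 0.444 = 13.778; σ = √13.778 = 3.712 days.
Z = (37 − 30) / 3.712 = 1.886
P(T ≤ 37) = Φ(1.886) ≈ 0.970

0.970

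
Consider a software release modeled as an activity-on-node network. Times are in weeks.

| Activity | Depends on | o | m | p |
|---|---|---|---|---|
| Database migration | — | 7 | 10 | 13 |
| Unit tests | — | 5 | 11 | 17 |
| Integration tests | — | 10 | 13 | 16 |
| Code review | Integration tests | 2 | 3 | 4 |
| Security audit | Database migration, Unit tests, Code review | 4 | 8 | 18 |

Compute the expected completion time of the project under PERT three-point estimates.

te_Database migration = (7 + 4·10 + 13)/6 = 60/6 = 10
te_Unit tests = (5 + 4·11 + 17)/6 = 66/6 = 11
te_Integration tests = (10 + 4·13 + 16)/6 = 78/6 = 13
te_Code review = (2 + 4·3 + 4)/6 = 18/6 = 3
te_Security audit = (4 + 4·8 + 18)/6 = 54/6 = 9

Forward pass:
ES_Database migration = 0; EF_Database migration = 10
ES_Unit tests = 0; EF_Unit tests = 11
ES_Integration tests = 0; EF_Integration tests = 13
ES_Code review = 13; EF_Code review = 13+3 = 16
ES_Security audit = max(EF_Database migration=10, EF_Unit tests=11, EF_Code review=16) = 16; EF_Security audit = 16+9 = 25
Expected project duration μ = 25 weeks. Critical path: Integration tests → Code review → Security audit.

25 weeks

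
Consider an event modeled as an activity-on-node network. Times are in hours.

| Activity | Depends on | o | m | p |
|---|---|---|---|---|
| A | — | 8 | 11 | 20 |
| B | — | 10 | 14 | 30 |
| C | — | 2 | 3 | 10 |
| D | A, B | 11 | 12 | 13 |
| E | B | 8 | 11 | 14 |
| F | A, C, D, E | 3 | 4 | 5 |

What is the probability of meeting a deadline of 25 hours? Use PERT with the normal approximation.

0.019

te_A = (8 + 4·11 + 20)/6 = 72/6 = 12; σ²_A = ((20−8)/6)² = 4.000
te_B = (10 + 4·14 + 30)/6 = 96/6 = 16; σ²_B = ((30−10)/6)² = 11.111
te_C = (2 + 4·3 + 10)/6 = 24/6 = 4; σ²_C = ((10−2)/6)² = 1.778
te_D = (11 + 4·12 + 13)/6 = 72/6 = 12; σ²_D = ((13−11)/6)² = 0.111
te_E = (8 + 4·11 + 14)/6 = 66/6 = 11; σ²_E = ((14−8)/6)² = 1.000
te_F = (3 + 4·4 + 5)/6 = 24/6 = 4; σ²_F = ((5−3)/6)² = 0.111

Forward pass:
ES_A = 0; EF_A = 12
ES_B = 0; EF_B = 16
ES_C = 0; EF_C = 4
ES_D = max(EF_A=12, EF_B=16) = 16; EF_D = 16+12 = 28
ES_E = 16; EF_E = 16+11 = 27
ES_F = max(EF_A=12, EF_C=4, EF_D=28, EF_E=27) = 28; EF_F = 28+4 = 32
Expected project duration μ = 32 hours. Critical path: B → D → F.

Variance along critical path = 11.111 + 0.111 + 0.111 = 11.333; σ = √11.333 = 3.367 hours.
Z = (25 − 32) / 3.367 = -2.079
P(T ≤ 25) = Φ(-2.079) ≈ 0.019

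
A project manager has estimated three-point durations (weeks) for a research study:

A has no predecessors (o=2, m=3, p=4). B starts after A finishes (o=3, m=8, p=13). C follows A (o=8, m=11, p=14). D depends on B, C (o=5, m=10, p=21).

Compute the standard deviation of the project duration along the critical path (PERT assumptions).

2.87 weeks

te_A = (2 + 4·3 + 4)/6 = 18/6 = 3; σ²_A = ((4−2)/6)² = 0.111
te_B = (3 + 4·8 + 13)/6 = 48/6 = 8; σ²_B = ((13−3)/6)² = 2.778
te_C = (8 + 4·11 + 14)/6 = 66/6 = 11; σ²_C = ((14−8)/6)² = 1.000
te_D = (5 + 4·10 + 21)/6 = 66/6 = 11; σ²_D = ((21−5)/6)² = 7.111

Forward pass:
ES_A = 0; EF_A = 3
ES_B = 3; EF_B = 3+8 = 11
ES_C = 3; EF_C = 3+11 = 14
ES_D = max(EF_B=11, EF_C=14) = 14; EF_D = 14+11 = 25
Expected project duration μ = 25 weeks. Critical path: A → C → D.

Variance along critical path = 0.111 + 1.000 + 7.111 = 8.222
σ = √8.222 = 2.867 weeks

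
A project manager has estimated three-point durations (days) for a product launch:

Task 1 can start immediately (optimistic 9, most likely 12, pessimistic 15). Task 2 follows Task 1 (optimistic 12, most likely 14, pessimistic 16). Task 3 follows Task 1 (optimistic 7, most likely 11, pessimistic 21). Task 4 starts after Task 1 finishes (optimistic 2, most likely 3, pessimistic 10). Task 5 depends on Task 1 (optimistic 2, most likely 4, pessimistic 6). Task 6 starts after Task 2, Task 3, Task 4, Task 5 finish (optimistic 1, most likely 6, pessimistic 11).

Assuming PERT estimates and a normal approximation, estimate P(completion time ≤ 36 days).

te_Task 1 = (9 + 4·12 + 15)/6 = 72/6 = 12; σ²_Task 1 = ((15−9)/6)² = 1.000
te_Task 2 = (12 + 4·14 + 16)/6 = 84/6 = 14; σ²_Task 2 = ((16−12)/6)² = 0.444
te_Task 3 = (7 + 4·11 + 21)/6 = 72/6 = 12; σ²_Task 3 = ((21−7)/6)² = 5.444
te_Task 4 = (2 + 4·3 + 10)/6 = 24/6 = 4; σ²_Task 4 = ((10−2)/6)² = 1.778
te_Task 5 = (2 + 4·4 + 6)/6 = 24/6 = 4; σ²_Task 5 = ((6−2)/6)² = 0.444
te_Task 6 = (1 + 4·6 + 11)/6 = 36/6 = 6; σ²_Task 6 = ((11−1)/6)² = 2.778

Forward pass:
ES_Task 1 = 0; EF_Task 1 = 12
ES_Task 2 = 12; EF_Task 2 = 12+14 = 26
ES_Task 3 = 12; EF_Task 3 = 12+12 = 24
ES_Task 4 = 12; EF_Task 4 = 12+4 = 16
ES_Task 5 = 12; EF_Task 5 = 12+4 = 16
ES_Task 6 = max(EF_Task 2=26, EF_Task 3=24, EF_Task 4=16, EF_Task 5=16) = 26; EF_Task 6 = 26+6 = 32
Expected project duration μ = 32 days. Critical path: Task 1 → Task 2 → Task 6.

Variance along critical path = 1.000 + 0.444 + 2.778 = 4.222; σ = √4.222 = 2.055 days.
Z = (36 − 32) / 2.055 = 1.947
P(T ≤ 36) = Φ(1.947) ≈ 0.974

0.974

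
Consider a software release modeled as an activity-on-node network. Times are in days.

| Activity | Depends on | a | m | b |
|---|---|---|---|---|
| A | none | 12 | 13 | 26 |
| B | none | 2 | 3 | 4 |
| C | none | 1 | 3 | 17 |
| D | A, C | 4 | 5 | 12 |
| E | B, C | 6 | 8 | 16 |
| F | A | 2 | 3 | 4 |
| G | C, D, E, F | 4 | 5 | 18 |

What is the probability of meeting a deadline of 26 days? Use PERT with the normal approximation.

te_A = (12 + 4·13 + 26)/6 = 90/6 = 15; σ²_A = ((26−12)/6)² = 5.444
te_B = (2 + 4·3 + 4)/6 = 18/6 = 3; σ²_B = ((4−2)/6)² = 0.111
te_C = (1 + 4·3 + 17)/6 = 30/6 = 5; σ²_C = ((17−1)/6)² = 7.111
te_D = (4 + 4·5 + 12)/6 = 36/6 = 6; σ²_D = ((12−4)/6)² = 1.778
te_E = (6 + 4·8 + 16)/6 = 54/6 = 9; σ²_E = ((16−6)/6)² = 2.778
te_F = (2 + 4·3 + 4)/6 = 18/6 = 3; σ²_F = ((4−2)/6)² = 0.111
te_G = (4 + 4·5 + 18)/6 = 42/6 = 7; σ²_G = ((18−4)/6)² = 5.444

Forward pass:
ES_A = 0; EF_A = 15
ES_B = 0; EF_B = 3
ES_C = 0; EF_C = 5
ES_D = max(EF_A=15, EF_C=5) = 15; EF_D = 15+6 = 21
ES_E = max(EF_B=3, EF_C=5) = 5; EF_E = 5+9 = 14
ES_F = 15; EF_F = 15+3 = 18
ES_G = max(EF_C=5, EF_D=21, EF_E=14, EF_F=18) = 21; EF_G = 21+7 = 28
Expected project duration μ = 28 days. Critical path: A → D → G.

Variance along critical path = 5.444 + 1.778 + 5.444 = 12.667; σ = √12.667 = 3.559 days.
Z = (26 − 28) / 3.559 = -0.562
P(T ≤ 26) = Φ(-0.562) ≈ 0.287

0.287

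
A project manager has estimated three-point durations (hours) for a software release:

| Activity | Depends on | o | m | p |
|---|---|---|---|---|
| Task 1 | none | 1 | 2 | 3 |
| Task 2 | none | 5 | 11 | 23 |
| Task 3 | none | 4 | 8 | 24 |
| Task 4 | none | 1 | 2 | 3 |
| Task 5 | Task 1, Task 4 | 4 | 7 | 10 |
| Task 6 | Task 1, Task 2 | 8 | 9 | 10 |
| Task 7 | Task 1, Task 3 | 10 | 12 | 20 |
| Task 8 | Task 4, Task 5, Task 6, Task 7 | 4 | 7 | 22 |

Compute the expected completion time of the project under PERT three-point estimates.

te_Task 1 = (1 + 4·2 + 3)/6 = 12/6 = 2
te_Task 2 = (5 + 4·11 + 23)/6 = 72/6 = 12
te_Task 3 = (4 + 4·8 + 24)/6 = 60/6 = 10
te_Task 4 = (1 + 4·2 + 3)/6 = 12/6 = 2
te_Task 5 = (4 + 4·7 + 10)/6 = 42/6 = 7
te_Task 6 = (8 + 4·9 + 10)/6 = 54/6 = 9
te_Task 7 = (10 + 4·12 + 20)/6 = 78/6 = 13
te_Task 8 = (4 + 4·7 + 22)/6 = 54/6 = 9

Forward pass:
ES_Task 1 = 0; EF_Task 1 = 2
ES_Task 2 = 0; EF_Task 2 = 12
ES_Task 3 = 0; EF_Task 3 = 10
ES_Task 4 = 0; EF_Task 4 = 2
ES_Task 5 = max(EF_Task 1=2, EF_Task 4=2) = 2; EF_Task 5 = 2+7 = 9
ES_Task 6 = max(EF_Task 1=2, EF_Task 2=12) = 12; EF_Task 6 = 12+9 = 21
ES_Task 7 = max(EF_Task 1=2, EF_Task 3=10) = 10; EF_Task 7 = 10+13 = 23
ES_Task 8 = max(EF_Task 4=2, EF_Task 5=9, EF_Task 6=21, EF_Task 7=23) = 23; EF_Task 8 = 23+9 = 32
Expected project duration μ = 32 hours. Critical path: Task 3 → Task 7 → Task 8.

32 hours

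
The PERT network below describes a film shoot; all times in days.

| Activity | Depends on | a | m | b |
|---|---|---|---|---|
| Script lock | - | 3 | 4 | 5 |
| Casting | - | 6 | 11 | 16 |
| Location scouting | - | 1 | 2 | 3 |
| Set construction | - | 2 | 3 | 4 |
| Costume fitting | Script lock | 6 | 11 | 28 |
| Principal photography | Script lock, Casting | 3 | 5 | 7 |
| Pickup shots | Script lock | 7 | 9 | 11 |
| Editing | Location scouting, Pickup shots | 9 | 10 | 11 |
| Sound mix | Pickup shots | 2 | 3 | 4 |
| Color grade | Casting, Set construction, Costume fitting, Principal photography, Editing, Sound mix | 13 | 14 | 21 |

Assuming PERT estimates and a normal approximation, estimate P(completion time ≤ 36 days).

0.100

te_Script lock = (3 + 4·4 + 5)/6 = 24/6 = 4; σ²_Script lock = ((5−3)/6)² = 0.111
te_Casting = (6 + 4·11 + 16)/6 = 66/6 = 11; σ²_Casting = ((16−6)/6)² = 2.778
te_Location scouting = (1 + 4·2 + 3)/6 = 12/6 = 2; σ²_Location scouting = ((3−1)/6)² = 0.111
te_Set construction = (2 + 4·3 + 4)/6 = 18/6 = 3; σ²_Set construction = ((4−2)/6)² = 0.111
te_Costume fitting = (6 + 4·11 + 28)/6 = 78/6 = 13; σ²_Costume fitting = ((28−6)/6)² = 13.444
te_Principal photography = (3 + 4·5 + 7)/6 = 30/6 = 5; σ²_Principal photography = ((7−3)/6)² = 0.444
te_Pickup shots = (7 + 4·9 + 11)/6 = 54/6 = 9; σ²_Pickup shots = ((11−7)/6)² = 0.444
te_Editing = (9 + 4·10 + 11)/6 = 60/6 = 10; σ²_Editing = ((11−9)/6)² = 0.111
te_Sound mix = (2 + 4·3 + 4)/6 = 18/6 = 3; σ²_Sound mix = ((4−2)/6)² = 0.111
te_Color grade = (13 + 4·14 + 21)/6 = 90/6 = 15; σ²_Color grade = ((21−13)/6)² = 1.778

Forward pass:
ES_Script lock = 0; EF_Script lock = 4
ES_Casting = 0; EF_Casting = 11
ES_Location scouting = 0; EF_Location scouting = 2
ES_Set construction = 0; EF_Set construction = 3
ES_Costume fitting = 4; EF_Costume fitting = 4+13 = 17
ES_Principal photography = max(EF_Script lock=4, EF_Casting=11) = 11; EF_Principal photography = 11+5 = 16
ES_Pickup shots = 4; EF_Pickup shots = 4+9 = 13
ES_Editing = max(EF_Location scouting=2, EF_Pickup shots=13) = 13; EF_Editing = 13+10 = 23
ES_Sound mix = 13; EF_Sound mix = 13+3 = 16
ES_Color grade = max(EF_Casting=11, EF_Set construction=3, EF_Costume fitting=17, EF_Principal photography=16, EF_Editing=23, EF_Sound mix=16) = 23; EF_Color grade = 23+15 = 38
Expected project duration μ = 38 days. Critical path: Script lock → Pickup shots → Editing → Color grade.

Variance along critical path = 0.111 + 0.444 + 0.111 + 1.778 = 2.444; σ = √2.444 = 1.563 days.
Z = (36 − 38) / 1.563 = -1.279
P(T ≤ 36) = Φ(-1.279) ≈ 0.100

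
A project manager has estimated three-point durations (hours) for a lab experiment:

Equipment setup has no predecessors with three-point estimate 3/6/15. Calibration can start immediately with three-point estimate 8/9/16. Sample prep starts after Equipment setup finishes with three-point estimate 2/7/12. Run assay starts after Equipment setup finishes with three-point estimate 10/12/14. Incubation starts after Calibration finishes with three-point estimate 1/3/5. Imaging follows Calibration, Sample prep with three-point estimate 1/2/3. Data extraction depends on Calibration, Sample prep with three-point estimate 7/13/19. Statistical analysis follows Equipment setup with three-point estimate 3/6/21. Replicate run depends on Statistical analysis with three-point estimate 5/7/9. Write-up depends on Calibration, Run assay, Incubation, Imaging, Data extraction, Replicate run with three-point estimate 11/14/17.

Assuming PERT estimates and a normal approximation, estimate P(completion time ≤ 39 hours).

te_Equipment setup = (3 + 4·6 + 15)/6 = 42/6 = 7; σ²_Equipment setup = ((15−3)/6)² = 4.000
te_Calibration = (8 + 4·9 + 16)/6 = 60/6 = 10; σ²_Calibration = ((16−8)/6)² = 1.778
te_Sample prep = (2 + 4·7 + 12)/6 = 42/6 = 7; σ²_Sample prep = ((12−2)/6)² = 2.778
te_Run assay = (10 + 4·12 + 14)/6 = 72/6 = 12; σ²_Run assay = ((14−10)/6)² = 0.444
te_Incubation = (1 + 4·3 + 5)/6 = 18/6 = 3; σ²_Incubation = ((5−1)/6)² = 0.444
te_Imaging = (1 + 4·2 + 3)/6 = 12/6 = 2; σ²_Imaging = ((3−1)/6)² = 0.111
te_Data extraction = (7 + 4·13 + 19)/6 = 78/6 = 13; σ²_Data extraction = ((19−7)/6)² = 4.000
te_Statistical analysis = (3 + 4·6 + 21)/6 = 48/6 = 8; σ²_Statistical analysis = ((21−3)/6)² = 9.000
te_Replicate run = (5 + 4·7 + 9)/6 = 42/6 = 7; σ²_Replicate run = ((9−5)/6)² = 0.444
te_Write-up = (11 + 4·14 + 17)/6 = 84/6 = 14; σ²_Write-up = ((17−11)/6)² = 1.000

Forward pass:
ES_Equipment setup = 0; EF_Equipment setup = 7
ES_Calibration = 0; EF_Calibration = 10
ES_Sample prep = 7; EF_Sample prep = 7+7 = 14
ES_Run assay = 7; EF_Run assay = 7+12 = 19
ES_Incubation = 10; EF_Incubation = 10+3 = 13
ES_Imaging = max(EF_Calibration=10, EF_Sample prep=14) = 14; EF_Imaging = 14+2 = 16
ES_Data extraction = max(EF_Calibration=10, EF_Sample prep=14) = 14; EF_Data extraction = 14+13 = 27
ES_Statistical analysis = 7; EF_Statistical analysis = 7+8 = 15
ES_Replicate run = 15; EF_Replicate run = 15+7 = 22
ES_Write-up = max(EF_Calibration=10, EF_Run assay=19, EF_Incubation=13, EF_Imaging=16, EF_Data extraction=27, EF_Replicate run=22) = 27; EF_Write-up = 27+14 = 41
Expected project duration μ = 41 hours. Critical path: Equipment setup → Sample prep → Data extraction → Write-up.

Variance along critical path = 4.000 + 2.778 + 4.000 + 1.000 = 11.778; σ = √11.778 = 3.432 hours.
Z = (39 − 41) / 3.432 = -0.583
P(T ≤ 39) = Φ(-0.583) ≈ 0.280

0.280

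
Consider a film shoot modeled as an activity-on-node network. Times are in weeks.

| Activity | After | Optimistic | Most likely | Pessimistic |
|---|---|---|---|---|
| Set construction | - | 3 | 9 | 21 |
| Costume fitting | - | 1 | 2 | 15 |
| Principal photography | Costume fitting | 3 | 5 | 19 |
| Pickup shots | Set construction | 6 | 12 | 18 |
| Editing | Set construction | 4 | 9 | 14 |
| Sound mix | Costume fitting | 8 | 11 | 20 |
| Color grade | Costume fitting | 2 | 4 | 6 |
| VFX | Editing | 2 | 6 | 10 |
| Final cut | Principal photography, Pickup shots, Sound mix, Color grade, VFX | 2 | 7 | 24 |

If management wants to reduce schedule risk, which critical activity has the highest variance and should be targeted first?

te_Set construction = (3 + 4·9 + 21)/6 = 60/6 = 10; σ²_Set construction = ((21−3)/6)² = 9.000
te_Costume fitting = (1 + 4·2 + 15)/6 = 24/6 = 4; σ²_Costume fitting = ((15−1)/6)² = 5.444
te_Principal photography = (3 + 4·5 + 19)/6 = 42/6 = 7; σ²_Principal photography = ((19−3)/6)² = 7.111
te_Pickup shots = (6 + 4·12 + 18)/6 = 72/6 = 12; σ²_Pickup shots = ((18−6)/6)² = 4.000
te_Editing = (4 + 4·9 + 14)/6 = 54/6 = 9; σ²_Editing = ((14−4)/6)² = 2.778
te_Sound mix = (8 + 4·11 + 20)/6 = 72/6 = 12; σ²_Sound mix = ((20−8)/6)² = 4.000
te_Color grade = (2 + 4·4 + 6)/6 = 24/6 = 4; σ²_Color grade = ((6−2)/6)² = 0.444
te_VFX = (2 + 4·6 + 10)/6 = 36/6 = 6; σ²_VFX = ((10−2)/6)² = 1.778
te_Final cut = (2 + 4·7 + 24)/6 = 54/6 = 9; σ²_Final cut = ((24−2)/6)² = 13.444

Forward pass:
ES_Set construction = 0; EF_Set construction = 10
ES_Costume fitting = 0; EF_Costume fitting = 4
ES_Principal photography = 4; EF_Principal photography = 4+7 = 11
ES_Pickup shots = 10; EF_Pickup shots = 10+12 = 22
ES_Editing = 10; EF_Editing = 10+9 = 19
ES_Sound mix = 4; EF_Sound mix = 4+12 = 16
ES_Color grade = 4; EF_Color grade = 4+4 = 8
ES_VFX = 19; EF_VFX = 19+6 = 25
ES_Final cut = max(EF_Principal photography=11, EF_Pickup shots=22, EF_Sound mix=16, EF_Color grade=8, EF_VFX=25) = 25; EF_Final cut = 25+9 = 34
Expected project duration μ = 34 weeks. Critical path: Set construction → Editing → VFX → Final cut.

Variances on critical path: σ²_Set construction=9.000, σ²_Editing=2.778, σ²_VFX=1.778, σ²_Final cut=13.444.
Largest is σ²_Final cut = 13.444.

Final cut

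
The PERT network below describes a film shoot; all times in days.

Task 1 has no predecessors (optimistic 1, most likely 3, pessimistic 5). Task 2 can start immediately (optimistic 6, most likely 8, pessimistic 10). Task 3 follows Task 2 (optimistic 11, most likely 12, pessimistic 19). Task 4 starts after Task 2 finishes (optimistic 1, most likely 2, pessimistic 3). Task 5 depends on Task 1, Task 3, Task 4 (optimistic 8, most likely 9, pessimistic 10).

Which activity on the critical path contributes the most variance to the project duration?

Task 3

te_Task 1 = (1 + 4·3 + 5)/6 = 18/6 = 3; σ²_Task 1 = ((5−1)/6)² = 0.444
te_Task 2 = (6 + 4·8 + 10)/6 = 48/6 = 8; σ²_Task 2 = ((10−6)/6)² = 0.444
te_Task 3 = (11 + 4·12 + 19)/6 = 78/6 = 13; σ²_Task 3 = ((19−11)/6)² = 1.778
te_Task 4 = (1 + 4·2 + 3)/6 = 12/6 = 2; σ²_Task 4 = ((3−1)/6)² = 0.111
te_Task 5 = (8 + 4·9 + 10)/6 = 54/6 = 9; σ²_Task 5 = ((10−8)/6)² = 0.111

Forward pass:
ES_Task 1 = 0; EF_Task 1 = 3
ES_Task 2 = 0; EF_Task 2 = 8
ES_Task 3 = 8; EF_Task 3 = 8+13 = 21
ES_Task 4 = 8; EF_Task 4 = 8+2 = 10
ES_Task 5 = max(EF_Task 1=3, EF_Task 3=21, EF_Task 4=10) = 21; EF_Task 5 = 21+9 = 30
Expected project duration μ = 30 days. Critical path: Task 2 → Task 3 → Task 5.

Variances on critical path: σ²_Task 2=0.444, σ²_Task 3=1.778, σ²_Task 5=0.111.
Largest is σ²_Task 3 = 1.778.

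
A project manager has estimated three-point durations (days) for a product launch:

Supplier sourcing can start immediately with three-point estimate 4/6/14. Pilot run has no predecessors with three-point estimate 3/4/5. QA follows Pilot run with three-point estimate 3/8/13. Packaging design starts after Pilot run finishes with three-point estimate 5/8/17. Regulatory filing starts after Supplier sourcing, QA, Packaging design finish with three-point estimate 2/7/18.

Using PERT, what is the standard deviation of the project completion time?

3.35 days

te_Supplier sourcing = (4 + 4·6 + 14)/6 = 42/6 = 7; σ²_Supplier sourcing = ((14−4)/6)² = 2.778
te_Pilot run = (3 + 4·4 + 5)/6 = 24/6 = 4; σ²_Pilot run = ((5−3)/6)² = 0.111
te_QA = (3 + 4·8 + 13)/6 = 48/6 = 8; σ²_QA = ((13−3)/6)² = 2.778
te_Packaging design = (5 + 4·8 + 17)/6 = 54/6 = 9; σ²_Packaging design = ((17−5)/6)² = 4.000
te_Regulatory filing = (2 + 4·7 + 18)/6 = 48/6 = 8; σ²_Regulatory filing = ((18−2)/6)² = 7.111

Forward pass:
ES_Supplier sourcing = 0; EF_Supplier sourcing = 7
ES_Pilot run = 0; EF_Pilot run = 4
ES_QA = 4; EF_QA = 4+8 = 12
ES_Packaging design = 4; EF_Packaging design = 4+9 = 13
ES_Regulatory filing = max(EF_Supplier sourcing=7, EF_QA=12, EF_Packaging design=13) = 13; EF_Regulatory filing = 13+8 = 21
Expected project duration μ = 21 days. Critical path: Pilot run → Packaging design → Regulatory filing.

Variance along critical path = 0.111 + 4.000 + 7.111 = 11.222
σ = √11.222 = 3.350 days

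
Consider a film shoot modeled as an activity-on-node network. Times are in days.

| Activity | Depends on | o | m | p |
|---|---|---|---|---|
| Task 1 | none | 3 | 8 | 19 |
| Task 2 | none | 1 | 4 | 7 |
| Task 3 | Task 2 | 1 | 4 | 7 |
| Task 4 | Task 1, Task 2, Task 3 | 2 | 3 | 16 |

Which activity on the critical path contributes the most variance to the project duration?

te_Task 1 = (3 + 4·8 + 19)/6 = 54/6 = 9; σ²_Task 1 = ((19−3)/6)² = 7.111
te_Task 2 = (1 + 4·4 + 7)/6 = 24/6 = 4; σ²_Task 2 = ((7−1)/6)² = 1.000
te_Task 3 = (1 + 4·4 + 7)/6 = 24/6 = 4; σ²_Task 3 = ((7−1)/6)² = 1.000
te_Task 4 = (2 + 4·3 + 16)/6 = 30/6 = 5; σ²_Task 4 = ((16−2)/6)² = 5.444

Forward pass:
ES_Task 1 = 0; EF_Task 1 = 9
ES_Task 2 = 0; EF_Task 2 = 4
ES_Task 3 = 4; EF_Task 3 = 4+4 = 8
ES_Task 4 = max(EF_Task 1=9, EF_Task 2=4, EF_Task 3=8) = 9; EF_Task 4 = 9+5 = 14
Expected project duration μ = 14 days. Critical path: Task 1 → Task 4.

Variances on critical path: σ²_Task 1=7.111, σ²_Task 4=5.444.
Largest is σ²_Task 1 = 7.111.

Task 1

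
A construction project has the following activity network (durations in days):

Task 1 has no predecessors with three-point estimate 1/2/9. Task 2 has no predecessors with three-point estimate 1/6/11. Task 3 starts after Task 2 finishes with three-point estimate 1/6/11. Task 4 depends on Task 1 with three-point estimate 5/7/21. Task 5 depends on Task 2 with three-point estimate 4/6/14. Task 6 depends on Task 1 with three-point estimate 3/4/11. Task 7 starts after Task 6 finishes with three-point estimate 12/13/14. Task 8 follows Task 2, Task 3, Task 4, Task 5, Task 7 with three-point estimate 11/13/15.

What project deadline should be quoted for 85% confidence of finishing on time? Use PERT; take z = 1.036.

36.1 days

te_Task 1 = (1 + 4·2 + 9)/6 = 18/6 = 3; σ²_Task 1 = ((9−1)/6)² = 1.778
te_Task 2 = (1 + 4·6 + 11)/6 = 36/6 = 6; σ²_Task 2 = ((11−1)/6)² = 2.778
te_Task 3 = (1 + 4·6 + 11)/6 = 36/6 = 6; σ²_Task 3 = ((11−1)/6)² = 2.778
te_Task 4 = (5 + 4·7 + 21)/6 = 54/6 = 9; σ²_Task 4 = ((21−5)/6)² = 7.111
te_Task 5 = (4 + 4·6 + 14)/6 = 42/6 = 7; σ²_Task 5 = ((14−4)/6)² = 2.778
te_Task 6 = (3 + 4·4 + 11)/6 = 30/6 = 5; σ²_Task 6 = ((11−3)/6)² = 1.778
te_Task 7 = (12 + 4·13 + 14)/6 = 78/6 = 13; σ²_Task 7 = ((14−12)/6)² = 0.111
te_Task 8 = (11 + 4·13 + 15)/6 = 78/6 = 13; σ²_Task 8 = ((15−11)/6)² = 0.444

Forward pass:
ES_Task 1 = 0; EF_Task 1 = 3
ES_Task 2 = 0; EF_Task 2 = 6
ES_Task 3 = 6; EF_Task 3 = 6+6 = 12
ES_Task 4 = 3; EF_Task 4 = 3+9 = 12
ES_Task 5 = 6; EF_Task 5 = 6+7 = 13
ES_Task 6 = 3; EF_Task 6 = 3+5 = 8
ES_Task 7 = 8; EF_Task 7 = 8+13 = 21
ES_Task 8 = max(EF_Task 2=6, EF_Task 3=12, EF_Task 4=12, EF_Task 5=13, EF_Task 7=21) = 21; EF_Task 8 = 21+13 = 34
Expected project duration μ = 34 days. Critical path: Task 1 → Task 6 → Task 7 → Task 8.

Variance along critical path = 1.778 + 1.778 + 0.111 + 0.444 = 4.111; σ = 2.028 days.
D = μ + z·σ = 34 + 1.036·2.028 = 36.1 days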